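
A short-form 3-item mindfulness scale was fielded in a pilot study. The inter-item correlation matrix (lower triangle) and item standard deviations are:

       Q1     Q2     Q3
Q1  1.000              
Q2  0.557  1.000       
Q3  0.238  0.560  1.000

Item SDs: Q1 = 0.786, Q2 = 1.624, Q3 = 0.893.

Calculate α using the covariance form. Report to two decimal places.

α = 0.68

Σσ²ᵢ = 0.786² + 1.624² + 0.893² = 4.0526
Covariances σ_ij = r_ij · s_i · s_j:
  σ(Q1,Q2) = 0.557 × 0.786 × 1.624 = 0.7110
  σ(Q1,Q3) = 0.238 × 0.786 × 0.893 = 0.1671
  σ(Q2,Q3) = 0.560 × 1.624 × 0.893 = 0.8121
σ²_T = Σσ²ᵢ + 2·Σσ_ij = 4.0526 + 2 × 1.6902 = 7.4330
α = (3/2)·(1 − 4.0526/7.4330) = 0.68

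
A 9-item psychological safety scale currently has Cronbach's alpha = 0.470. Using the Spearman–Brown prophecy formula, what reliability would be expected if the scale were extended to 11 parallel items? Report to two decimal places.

Length factor m = 11/9 = 1.2222
α' = m·α / (1 + (m−1)·α)
   = 11/9 × 0.470 / (1 + (11/9 − 1) × 0.470)
   = 0.5744 / 1.1044 = 0.52

predicted reliability = 0.52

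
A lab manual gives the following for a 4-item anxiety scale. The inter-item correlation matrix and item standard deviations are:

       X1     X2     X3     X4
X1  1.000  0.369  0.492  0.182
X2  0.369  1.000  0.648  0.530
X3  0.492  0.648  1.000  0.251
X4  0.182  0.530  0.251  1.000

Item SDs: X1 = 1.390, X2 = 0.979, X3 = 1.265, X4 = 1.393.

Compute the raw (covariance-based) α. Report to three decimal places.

α = 0.712

Σσ²ᵢ = 1.390² + 0.979² + 1.265² + 1.393² = 6.4312
Covariances σ_ij = r_ij · s_i · s_j:
  σ(X1,X2) = 0.369 × 1.390 × 0.979 = 0.5021
  σ(X1,X3) = 0.492 × 1.390 × 1.265 = 0.8651
  σ(X1,X4) = 0.182 × 1.390 × 1.393 = 0.3524
  σ(X2,X3) = 0.648 × 0.979 × 1.265 = 0.8025
  σ(X2,X4) = 0.530 × 0.979 × 1.393 = 0.7228
  σ(X3,X4) = 0.251 × 1.265 × 1.393 = 0.4423
σ²_T = Σσ²ᵢ + 2·Σσ_ij = 6.4312 + 2 × 3.6872 = 13.8056
α = (4/3)·(1 − 6.4312/13.8056) = 0.712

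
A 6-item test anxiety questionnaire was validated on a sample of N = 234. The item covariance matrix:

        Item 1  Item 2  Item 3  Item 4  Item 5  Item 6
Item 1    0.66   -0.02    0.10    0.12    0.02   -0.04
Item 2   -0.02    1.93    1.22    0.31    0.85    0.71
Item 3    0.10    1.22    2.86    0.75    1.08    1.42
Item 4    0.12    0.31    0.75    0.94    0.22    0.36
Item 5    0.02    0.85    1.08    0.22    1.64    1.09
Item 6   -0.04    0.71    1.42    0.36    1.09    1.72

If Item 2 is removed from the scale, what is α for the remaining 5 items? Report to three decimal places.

α = 0.709

Remaining items: Item 1, Item 3, Item 4, Item 5, Item 6 (k = 5).
ΣVar(i) = 0.66 + 2.86 + 0.94 + 1.64 + 1.72 = 7.82
σ²_T = 7.82 + 2 × 5.12 = 18.06
α (item deleted) = (5/4)·(1 − 7.82/18.06) = 0.709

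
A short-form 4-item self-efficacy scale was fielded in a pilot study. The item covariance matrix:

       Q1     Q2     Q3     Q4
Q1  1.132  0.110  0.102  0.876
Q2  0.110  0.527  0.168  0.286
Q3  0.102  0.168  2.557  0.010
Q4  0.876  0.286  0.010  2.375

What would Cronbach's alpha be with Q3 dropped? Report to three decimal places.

Remaining items: Q1, Q2, Q4 (k = 3).
ΣVar(i) = 1.132 + 0.527 + 2.375 = 4.034
σ²_total = 4.034 + 2 × 1.272 = 6.578
α (item deleted) = (3/2)·(1 − 4.034/6.578) = 0.580

α = 0.580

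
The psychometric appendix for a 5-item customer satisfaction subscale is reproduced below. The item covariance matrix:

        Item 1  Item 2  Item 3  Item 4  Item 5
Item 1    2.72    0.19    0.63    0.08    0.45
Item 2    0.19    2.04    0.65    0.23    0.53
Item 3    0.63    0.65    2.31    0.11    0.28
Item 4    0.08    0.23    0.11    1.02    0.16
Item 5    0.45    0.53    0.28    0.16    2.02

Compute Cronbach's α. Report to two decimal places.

Cronbach's α = 0.49

Σσᵢ² = 2.72 + 2.04 + 2.31 + 1.02 + 2.02 = 10.11
Sum of the distinct covariances = 3.31
σ²_T = 10.11 + 2 × 3.31 = 16.73
α = (k/(k−1))·(1 − Σσᵢ²/σ²_T) = (5/4)·(1 − 10.11/16.73) = 0.49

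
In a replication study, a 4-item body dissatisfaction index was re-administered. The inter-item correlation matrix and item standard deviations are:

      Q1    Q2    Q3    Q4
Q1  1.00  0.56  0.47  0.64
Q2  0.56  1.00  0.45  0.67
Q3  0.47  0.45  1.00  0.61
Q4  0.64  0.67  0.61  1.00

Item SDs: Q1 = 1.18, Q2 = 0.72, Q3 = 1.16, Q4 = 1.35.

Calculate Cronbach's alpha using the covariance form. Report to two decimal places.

Cronbach's alpha = 0.82

Σσ²ᵢ = 1.18² + 0.72² + 1.16² + 1.35² = 5.0789
Covariances σ_ij = r_ij · s_i · s_j:
  σ(Q1,Q2) = 0.56 × 1.18 × 0.72 = 0.4758
  σ(Q1,Q3) = 0.47 × 1.18 × 1.16 = 0.6433
  σ(Q1,Q4) = 0.64 × 1.18 × 1.35 = 1.0195
  σ(Q2,Q3) = 0.45 × 0.72 × 1.16 = 0.3758
  σ(Q2,Q4) = 0.67 × 0.72 × 1.35 = 0.6512
  σ(Q3,Q4) = 0.61 × 1.16 × 1.35 = 0.9553
σ²_T = Σσ²ᵢ + 2·Σσ_ij = 5.0789 + 2 × 4.1209 = 13.3207
α = (4/3)·(1 − 5.0789/13.3207) = 0.82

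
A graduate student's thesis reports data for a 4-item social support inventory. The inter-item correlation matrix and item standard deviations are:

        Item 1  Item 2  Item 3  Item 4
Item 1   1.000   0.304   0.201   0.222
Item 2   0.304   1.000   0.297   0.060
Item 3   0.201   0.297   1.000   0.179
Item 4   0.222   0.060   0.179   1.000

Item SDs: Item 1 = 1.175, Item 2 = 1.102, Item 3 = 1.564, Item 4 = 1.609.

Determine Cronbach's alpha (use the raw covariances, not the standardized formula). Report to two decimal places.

α = 0.49

Σσ²ᵢ = 1.175² + 1.102² + 1.564² + 1.609² = 7.6300
Covariances σ_ij = r_ij · s_i · s_j:
  σ(Item 1,Item 2) = 0.304 × 1.175 × 1.102 = 0.3936
  σ(Item 1,Item 3) = 0.201 × 1.175 × 1.564 = 0.3694
  σ(Item 1,Item 4) = 0.222 × 1.175 × 1.609 = 0.4197
  σ(Item 2,Item 3) = 0.297 × 1.102 × 1.564 = 0.5119
  σ(Item 2,Item 4) = 0.060 × 1.102 × 1.609 = 0.1064
  σ(Item 3,Item 4) = 0.179 × 1.564 × 1.609 = 0.4504
σ²_T = Σσ²ᵢ + 2·Σσ_ij = 7.6300 + 2 × 2.2514 = 12.1328
α = (4/3)·(1 − 7.6300/12.1328) = 0.49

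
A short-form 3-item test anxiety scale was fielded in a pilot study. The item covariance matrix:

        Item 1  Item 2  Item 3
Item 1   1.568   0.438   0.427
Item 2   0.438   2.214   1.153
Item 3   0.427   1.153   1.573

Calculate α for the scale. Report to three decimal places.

α = 0.645

ΣVar(i) = 1.568 + 2.214 + 1.573 = 5.355
Sum of off-diagonal covariances = 2.018
total variance = 5.355 + 2 × 2.018 = 9.391
α = (k/(k−1))·(1 − ΣVar(i)/total variance) = (3/2)·(1 − 5.355/9.391) = 0.645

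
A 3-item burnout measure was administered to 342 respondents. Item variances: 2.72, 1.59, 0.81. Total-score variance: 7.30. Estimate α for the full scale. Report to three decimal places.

Σσᵢ² = 2.72 + 1.59 + 0.81 = 5.12
α = (k/(k−1))·(1 − Σσᵢ²/Var(T)) = (3/2)·(1 − 5.12/7.30) = 0.448

α = 0.448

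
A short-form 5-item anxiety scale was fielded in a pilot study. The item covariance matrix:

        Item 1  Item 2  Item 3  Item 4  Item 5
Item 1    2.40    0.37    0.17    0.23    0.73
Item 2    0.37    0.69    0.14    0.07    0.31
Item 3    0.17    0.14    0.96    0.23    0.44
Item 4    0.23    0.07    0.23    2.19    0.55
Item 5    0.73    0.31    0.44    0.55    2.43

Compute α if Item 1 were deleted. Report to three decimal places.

Remaining items: Item 2, Item 3, Item 4, Item 5 (k = 4).
sum of item variances = 0.69 + 0.96 + 2.19 + 2.43 = 6.27
total variance = 6.27 + 2 × 1.74 = 9.75
α (item deleted) = (4/3)·(1 − 6.27/9.75) = 0.476

α = 0.476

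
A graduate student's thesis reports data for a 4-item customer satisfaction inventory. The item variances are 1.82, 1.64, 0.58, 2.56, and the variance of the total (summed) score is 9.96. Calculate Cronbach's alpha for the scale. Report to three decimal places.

Cronbach's alpha = 0.450

sum of item variances = 1.82 + 1.64 + 0.58 + 2.56 = 6.60
α = (k/(k−1))·(1 − sum of item variances/total variance) = (4/3)·(1 − 6.60/9.96) = 0.450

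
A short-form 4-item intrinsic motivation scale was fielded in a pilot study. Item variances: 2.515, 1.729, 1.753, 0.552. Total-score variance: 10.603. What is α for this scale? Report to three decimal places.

α = 0.510

Σσ²ᵢ = 2.515 + 1.729 + 1.753 + 0.552 = 6.549
α = (k/(k−1))·(1 − Σσ²ᵢ/σ²_total) = (4/3)·(1 − 6.549/10.603) = 0.510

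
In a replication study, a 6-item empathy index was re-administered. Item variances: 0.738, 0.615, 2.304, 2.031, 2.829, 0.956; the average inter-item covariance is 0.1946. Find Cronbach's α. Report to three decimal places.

sum of item variances = 0.738 + 0.615 + 2.304 + 2.031 + 2.829 + 0.956 = 9.473
Sum of the 15 distinct covariances = 15 × 0.1946 = 2.9190
σ²_T = sum of item variances + 2·Σcov = 9.473 + 2 × 2.9190 = 15.3110
α = (6/5)·(1 − 9.473/15.3110) = 0.458

Cronbach's α = 0.458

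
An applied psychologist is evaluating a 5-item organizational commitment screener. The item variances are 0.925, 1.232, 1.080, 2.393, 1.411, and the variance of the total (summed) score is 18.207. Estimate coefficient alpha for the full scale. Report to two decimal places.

α = 0.77

sum of item variances = 0.925 + 1.232 + 1.080 + 2.393 + 1.411 = 7.041
α = (k/(k−1))·(1 − sum of item variances/total variance) = (5/4)·(1 − 7.041/18.207) = 0.77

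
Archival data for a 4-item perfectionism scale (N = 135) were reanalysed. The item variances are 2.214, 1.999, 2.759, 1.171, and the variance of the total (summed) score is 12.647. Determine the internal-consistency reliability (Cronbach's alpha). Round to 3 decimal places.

Σσ²ᵢ = 2.214 + 1.999 + 2.759 + 1.171 = 8.143
α = (k/(k−1))·(1 − Σσ²ᵢ/σ²_total) = (4/3)·(1 − 8.143/12.647) = 0.475

α = 0.475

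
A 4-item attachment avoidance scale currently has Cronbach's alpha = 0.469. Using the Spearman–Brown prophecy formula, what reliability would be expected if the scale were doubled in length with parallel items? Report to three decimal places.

predicted reliability = 0.639

Length factor m = 2
α' = m·α / (1 + (m−1)·α)
   = 2 × 0.469 / (1 + (2 − 1) × 0.469)
   = 0.9380 / 1.4690 = 0.639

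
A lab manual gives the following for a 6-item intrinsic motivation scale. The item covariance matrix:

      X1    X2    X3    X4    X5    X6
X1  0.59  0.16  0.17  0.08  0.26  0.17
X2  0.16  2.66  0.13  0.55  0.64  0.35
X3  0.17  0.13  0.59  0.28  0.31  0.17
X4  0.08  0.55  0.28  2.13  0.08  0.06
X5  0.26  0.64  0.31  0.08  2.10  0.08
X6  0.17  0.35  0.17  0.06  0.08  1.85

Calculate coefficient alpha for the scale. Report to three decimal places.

coefficient alpha = 0.496

ΣVar(i) = 0.59 + 2.66 + 0.59 + 2.13 + 2.10 + 1.85 = 9.92
Σ_{i<j} σ_ij = 3.49
σ²_T = 9.92 + 2 × 3.49 = 16.90
α = (k/(k−1))·(1 − ΣVar(i)/σ²_T) = (6/5)·(1 − 9.92/16.90) = 0.496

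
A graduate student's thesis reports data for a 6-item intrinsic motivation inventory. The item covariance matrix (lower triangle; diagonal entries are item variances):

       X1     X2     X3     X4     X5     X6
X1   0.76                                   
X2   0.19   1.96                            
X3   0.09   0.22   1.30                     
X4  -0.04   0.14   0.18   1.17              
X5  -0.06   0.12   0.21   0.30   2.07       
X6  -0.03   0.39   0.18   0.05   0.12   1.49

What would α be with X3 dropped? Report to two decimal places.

α = 0.30

Remaining items: X1, X2, X4, X5, X6 (k = 5).
Σσ²ᵢ = 0.76 + 1.96 + 1.17 + 2.07 + 1.49 = 7.45
total variance = 7.45 + 2 × 1.18 = 9.81
α (item deleted) = (5/4)·(1 − 7.45/9.81) = 0.30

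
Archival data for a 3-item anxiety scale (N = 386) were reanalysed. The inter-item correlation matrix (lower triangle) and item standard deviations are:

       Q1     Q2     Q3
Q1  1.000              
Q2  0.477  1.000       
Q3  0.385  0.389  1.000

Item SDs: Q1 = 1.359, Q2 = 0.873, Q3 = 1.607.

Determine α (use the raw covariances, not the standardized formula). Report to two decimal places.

Σσ²ᵢ = 1.359² + 0.873² + 1.607² = 5.1915
Covariances σ_ij = r_ij · s_i · s_j:
  σ(Q1,Q2) = 0.477 × 1.359 × 0.873 = 0.5659
  σ(Q1,Q3) = 0.385 × 1.359 × 1.607 = 0.8408
  σ(Q2,Q3) = 0.389 × 0.873 × 1.607 = 0.5457
σ²_T = Σσ²ᵢ + 2·Σσ_ij = 5.1915 + 2 × 1.9524 = 9.0963
α = (3/2)·(1 − 5.1915/9.0963) = 0.64

α = 0.64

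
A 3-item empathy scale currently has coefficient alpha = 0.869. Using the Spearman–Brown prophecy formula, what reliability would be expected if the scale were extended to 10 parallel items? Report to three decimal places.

Length factor m = 10/3 = 3.3333
α' = m·α / (1 + (m−1)·α)
   = 10/3 × 0.869 / (1 + (10/3 − 1) × 0.869)
   = 2.8967 / 3.0277 = 0.957

predicted reliability = 0.957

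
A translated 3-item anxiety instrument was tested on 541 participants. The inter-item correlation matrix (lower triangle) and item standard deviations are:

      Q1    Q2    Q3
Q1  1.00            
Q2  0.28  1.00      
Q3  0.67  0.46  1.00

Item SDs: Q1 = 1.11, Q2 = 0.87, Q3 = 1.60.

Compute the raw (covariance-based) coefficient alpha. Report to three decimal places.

coefficient alpha = 0.720

Σσ²ᵢ = 1.11² + 0.87² + 1.60² = 4.5490
Covariances σ_ij = r_ij · s_i · s_j:
  σ(Q1,Q2) = 0.28 × 1.11 × 0.87 = 0.2704
  σ(Q1,Q3) = 0.67 × 1.11 × 1.60 = 1.1899
  σ(Q2,Q3) = 0.46 × 0.87 × 1.60 = 0.6403
σ²_T = Σσ²ᵢ + 2·Σσ_ij = 4.5490 + 2 × 2.1006 = 8.7502
α = (3/2)·(1 − 4.5490/8.7502) = 0.720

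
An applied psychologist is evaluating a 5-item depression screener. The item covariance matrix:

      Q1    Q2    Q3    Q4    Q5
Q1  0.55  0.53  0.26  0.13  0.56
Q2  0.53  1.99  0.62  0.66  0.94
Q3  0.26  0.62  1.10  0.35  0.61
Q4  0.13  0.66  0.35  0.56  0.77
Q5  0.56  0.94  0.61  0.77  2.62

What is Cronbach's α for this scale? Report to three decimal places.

sum of item variances = 0.55 + 1.99 + 1.10 + 0.56 + 2.62 = 6.82
Σ_{i<j} σ_ij = 5.43
Var(T) = 6.82 + 2 × 5.43 = 17.68
α = (k/(k−1))·(1 − sum of item variances/Var(T)) = (5/4)·(1 − 6.82/17.68) = 0.768

Cronbach's α = 0.768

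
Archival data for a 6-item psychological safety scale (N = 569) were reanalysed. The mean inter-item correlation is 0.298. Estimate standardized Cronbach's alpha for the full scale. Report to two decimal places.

α = 0.72

Standardized α = k·r̄ / (1 + (k−1)·r̄) = 6 × 0.298 / (1 + 5 × 0.298)
  = 1.7880 / 2.4900 = 0.72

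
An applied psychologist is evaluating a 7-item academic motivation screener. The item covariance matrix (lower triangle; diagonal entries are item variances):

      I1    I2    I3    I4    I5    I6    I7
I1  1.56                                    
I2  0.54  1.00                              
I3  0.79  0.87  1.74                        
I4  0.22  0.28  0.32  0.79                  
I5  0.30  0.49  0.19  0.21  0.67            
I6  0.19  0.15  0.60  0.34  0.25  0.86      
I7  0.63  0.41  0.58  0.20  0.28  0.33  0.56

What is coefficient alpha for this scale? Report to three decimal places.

ΣVar(i) = 1.56 + 1.00 + 1.74 + 0.79 + 0.67 + 0.86 + 0.56 = 7.18
Sum of off-diagonal covariances = 8.17
σ²_total = 7.18 + 2 × 8.17 = 23.52
α = (k/(k−1))·(1 − ΣVar(i)/σ²_total) = (7/6)·(1 − 7.18/23.52) = 0.811

α = 0.811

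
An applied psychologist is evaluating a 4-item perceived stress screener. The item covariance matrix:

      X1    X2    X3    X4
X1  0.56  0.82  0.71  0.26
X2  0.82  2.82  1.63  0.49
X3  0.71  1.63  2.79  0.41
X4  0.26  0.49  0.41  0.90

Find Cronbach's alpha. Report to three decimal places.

Cronbach's alpha = 0.733

sum of item variances = 0.56 + 2.82 + 2.79 + 0.90 = 7.07
Σ_{i<j} σ_ij = 4.32
total variance = 7.07 + 2 × 4.32 = 15.71
α = (k/(k−1))·(1 − sum of item variances/total variance) = (4/3)·(1 − 7.07/15.71) = 0.733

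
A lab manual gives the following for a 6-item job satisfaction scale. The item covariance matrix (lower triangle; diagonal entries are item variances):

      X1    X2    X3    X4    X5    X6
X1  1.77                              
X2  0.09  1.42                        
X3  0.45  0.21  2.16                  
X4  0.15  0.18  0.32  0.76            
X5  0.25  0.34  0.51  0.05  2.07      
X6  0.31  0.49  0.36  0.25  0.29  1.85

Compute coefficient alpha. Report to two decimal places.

α = 0.55

sum of item variances = 1.77 + 1.42 + 2.16 + 0.76 + 2.07 + 1.85 = 10.03
Sum of the distinct covariances = 4.25
Var(T) = 10.03 + 2 × 4.25 = 18.53
α = (k/(k−1))·(1 − sum of item variances/Var(T)) = (6/5)·(1 − 10.03/18.53) = 0.55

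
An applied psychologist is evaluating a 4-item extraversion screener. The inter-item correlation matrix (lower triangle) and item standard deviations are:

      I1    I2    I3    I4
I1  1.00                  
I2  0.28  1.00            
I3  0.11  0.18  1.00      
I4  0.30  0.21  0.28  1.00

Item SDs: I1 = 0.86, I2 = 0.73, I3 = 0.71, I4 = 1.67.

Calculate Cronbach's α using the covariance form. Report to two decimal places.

Cronbach's α = 0.50

Σσ²ᵢ = 0.86² + 0.73² + 0.71² + 1.67² = 4.5655
Covariances σ_ij = r_ij · s_i · s_j:
  σ(I1,I2) = 0.28 × 0.86 × 0.73 = 0.1758
  σ(I1,I3) = 0.11 × 0.86 × 0.71 = 0.0672
  σ(I1,I4) = 0.30 × 0.86 × 1.67 = 0.4309
  σ(I2,I3) = 0.18 × 0.73 × 0.71 = 0.0933
  σ(I2,I4) = 0.21 × 0.73 × 1.67 = 0.2560
  σ(I3,I4) = 0.28 × 0.71 × 1.67 = 0.3320
σ²_T = Σσ²ᵢ + 2·Σσ_ij = 4.5655 + 2 × 1.3552 = 7.2759
α = (4/3)·(1 − 4.5655/7.2759) = 0.50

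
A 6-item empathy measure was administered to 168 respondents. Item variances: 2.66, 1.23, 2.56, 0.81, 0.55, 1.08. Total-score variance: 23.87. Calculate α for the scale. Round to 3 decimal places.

α = 0.753

sum of item variances = 2.66 + 1.23 + 2.56 + 0.81 + 0.55 + 1.08 = 8.89
α = (k/(k−1))·(1 − sum of item variances/Var(T)) = (6/5)·(1 − 8.89/23.87) = 0.753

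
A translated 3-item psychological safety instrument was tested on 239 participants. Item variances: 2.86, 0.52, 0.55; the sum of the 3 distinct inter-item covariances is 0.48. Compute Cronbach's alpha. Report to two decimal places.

Cronbach's alpha = 0.29

Σσ²ᵢ = 2.86 + 0.52 + 0.55 = 3.93
Sum of distinct covariances = 0.48
Var(T) = Σσ²ᵢ + 2·Σcov = 3.93 + 2 × 0.48 = 4.89
α = (3/2)·(1 − 3.93/4.89) = 0.29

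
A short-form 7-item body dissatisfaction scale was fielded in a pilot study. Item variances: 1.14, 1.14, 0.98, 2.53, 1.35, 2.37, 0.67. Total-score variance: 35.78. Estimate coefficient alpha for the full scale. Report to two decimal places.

ΣVar(i) = 1.14 + 1.14 + 0.98 + 2.53 + 1.35 + 2.37 + 0.67 = 10.18
α = (k/(k−1))·(1 − ΣVar(i)/σ²_total) = (7/6)·(1 − 10.18/35.78) = 0.83

α = 0.83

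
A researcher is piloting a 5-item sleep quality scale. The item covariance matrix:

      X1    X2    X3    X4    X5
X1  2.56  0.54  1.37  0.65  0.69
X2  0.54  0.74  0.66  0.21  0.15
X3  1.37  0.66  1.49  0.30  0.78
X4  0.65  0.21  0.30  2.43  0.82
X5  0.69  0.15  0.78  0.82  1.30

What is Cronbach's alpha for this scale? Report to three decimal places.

Σσ²ᵢ = 2.56 + 0.74 + 1.49 + 2.43 + 1.30 = 8.52
Sum of off-diagonal covariances = 6.17
total variance = 8.52 + 2 × 6.17 = 20.86
α = (k/(k−1))·(1 − Σσ²ᵢ/total variance) = (5/4)·(1 − 8.52/20.86) = 0.739

Cronbach's alpha = 0.739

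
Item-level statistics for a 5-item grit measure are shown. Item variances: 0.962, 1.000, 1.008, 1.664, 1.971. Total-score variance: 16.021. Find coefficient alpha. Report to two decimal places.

sum of item variances = 0.962 + 1.000 + 1.008 + 1.664 + 1.971 = 6.605
α = (k/(k−1))·(1 − sum of item variances/σ²_total) = (5/4)·(1 − 6.605/16.021) = 0.73

α = 0.73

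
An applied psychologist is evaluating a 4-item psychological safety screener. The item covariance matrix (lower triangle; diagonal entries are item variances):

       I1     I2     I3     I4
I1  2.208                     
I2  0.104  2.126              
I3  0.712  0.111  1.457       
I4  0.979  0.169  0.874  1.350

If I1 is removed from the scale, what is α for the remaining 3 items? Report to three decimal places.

α = 0.478

Remaining items: I2, I3, I4 (k = 3).
Σσᵢ² = 2.126 + 1.457 + 1.350 = 4.933
σ²_total = 4.933 + 2 × 1.154 = 7.241
α (item deleted) = (3/2)·(1 − 4.933/7.241) = 0.478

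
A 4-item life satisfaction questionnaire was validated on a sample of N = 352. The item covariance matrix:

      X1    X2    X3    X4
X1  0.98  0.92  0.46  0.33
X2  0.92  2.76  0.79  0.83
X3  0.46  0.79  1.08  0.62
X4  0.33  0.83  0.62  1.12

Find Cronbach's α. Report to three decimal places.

Cronbach's α = 0.761

sum of item variances = 0.98 + 2.76 + 1.08 + 1.12 = 5.94
Sum of off-diagonal covariances = 3.95
Var(T) = 5.94 + 2 × 3.95 = 13.84
α = (k/(k−1))·(1 − sum of item variances/Var(T)) = (4/3)·(1 − 5.94/13.84) = 0.761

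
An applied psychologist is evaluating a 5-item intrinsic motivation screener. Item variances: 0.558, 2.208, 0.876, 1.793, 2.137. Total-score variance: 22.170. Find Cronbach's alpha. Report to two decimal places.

Cronbach's alpha = 0.82

ΣVar(i) = 0.558 + 2.208 + 0.876 + 1.793 + 2.137 = 7.572
α = (k/(k−1))·(1 − ΣVar(i)/total variance) = (5/4)·(1 − 7.572/22.170) = 0.82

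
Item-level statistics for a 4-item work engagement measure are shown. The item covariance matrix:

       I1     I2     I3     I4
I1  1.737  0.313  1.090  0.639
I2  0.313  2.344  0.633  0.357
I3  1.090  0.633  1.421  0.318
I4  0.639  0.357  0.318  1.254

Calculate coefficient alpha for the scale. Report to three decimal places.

Σσᵢ² = 1.737 + 2.344 + 1.421 + 1.254 = 6.756
Σ_{i<j} σ_ij = 3.350
σ²_total = 6.756 + 2 × 3.350 = 13.456
α = (k/(k−1))·(1 − Σσᵢ²/σ²_total) = (4/3)·(1 − 6.756/13.456) = 0.664

α = 0.664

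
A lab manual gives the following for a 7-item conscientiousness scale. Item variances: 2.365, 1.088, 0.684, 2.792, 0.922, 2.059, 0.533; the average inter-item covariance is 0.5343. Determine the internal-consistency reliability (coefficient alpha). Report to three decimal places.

coefficient alpha = 0.796

sum of item variances = 2.365 + 1.088 + 0.684 + 2.792 + 0.922 + 2.059 + 0.533 = 10.443
Sum of the 21 distinct covariances = 21 × 0.5343 = 11.2203
σ²_total = sum of item variances + 2·Σcov = 10.443 + 2 × 11.2203 = 32.8836
α = (7/6)·(1 − 10.443/32.8836) = 0.796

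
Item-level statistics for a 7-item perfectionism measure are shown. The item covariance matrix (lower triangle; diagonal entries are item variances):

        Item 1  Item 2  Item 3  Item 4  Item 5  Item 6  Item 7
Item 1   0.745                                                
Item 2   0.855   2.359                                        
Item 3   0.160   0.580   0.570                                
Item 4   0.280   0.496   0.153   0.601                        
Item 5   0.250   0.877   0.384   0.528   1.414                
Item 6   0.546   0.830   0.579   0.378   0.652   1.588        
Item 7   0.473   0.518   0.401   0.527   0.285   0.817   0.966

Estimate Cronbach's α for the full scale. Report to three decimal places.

Σσ²ᵢ = 0.745 + 2.359 + 0.570 + 0.601 + 1.414 + 1.588 + 0.966 = 8.243
Σ_{i<j} σ_ij = 10.569
total variance = 8.243 + 2 × 10.569 = 29.381
α = (k/(k−1))·(1 − Σσ²ᵢ/total variance) = (7/6)·(1 − 8.243/29.381) = 0.839

Cronbach's α = 0.839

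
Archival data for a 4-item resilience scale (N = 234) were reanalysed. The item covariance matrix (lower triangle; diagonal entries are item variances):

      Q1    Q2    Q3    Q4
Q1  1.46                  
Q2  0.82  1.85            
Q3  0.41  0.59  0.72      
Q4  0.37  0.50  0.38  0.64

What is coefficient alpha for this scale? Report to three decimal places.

ΣVar(i) = 1.46 + 1.85 + 0.72 + 0.64 = 4.67
Sum of the distinct covariances = 3.07
Var(T) = 4.67 + 2 × 3.07 = 10.81
α = (k/(k−1))·(1 − ΣVar(i)/Var(T)) = (4/3)·(1 − 4.67/10.81) = 0.757

α = 0.757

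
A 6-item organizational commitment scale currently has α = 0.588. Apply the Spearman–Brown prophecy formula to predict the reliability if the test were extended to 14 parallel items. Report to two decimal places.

Length factor m = 14/6 = 2.3333
α' = m·α / (1 + (m−1)·α)
   = 14/6 × 0.588 / (1 + (14/6 − 1) × 0.588)
   = 1.3720 / 1.7840 = 0.77

predicted reliability = 0.77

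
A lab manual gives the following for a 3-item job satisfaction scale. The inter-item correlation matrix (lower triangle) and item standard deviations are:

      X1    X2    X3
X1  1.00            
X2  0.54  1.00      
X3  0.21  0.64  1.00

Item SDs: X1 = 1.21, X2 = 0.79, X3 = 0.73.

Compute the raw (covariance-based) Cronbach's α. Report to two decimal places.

Σσ²ᵢ = 1.21² + 0.79² + 0.73² = 2.6211
Covariances σ_ij = r_ij · s_i · s_j:
  σ(X1,X2) = 0.54 × 1.21 × 0.79 = 0.5162
  σ(X1,X3) = 0.21 × 1.21 × 0.73 = 0.1855
  σ(X2,X3) = 0.64 × 0.79 × 0.73 = 0.3691
σ²_T = Σσ²ᵢ + 2·Σσ_ij = 2.6211 + 2 × 1.0708 = 4.7627
α = (3/2)·(1 − 2.6211/4.7627) = 0.67

α = 0.67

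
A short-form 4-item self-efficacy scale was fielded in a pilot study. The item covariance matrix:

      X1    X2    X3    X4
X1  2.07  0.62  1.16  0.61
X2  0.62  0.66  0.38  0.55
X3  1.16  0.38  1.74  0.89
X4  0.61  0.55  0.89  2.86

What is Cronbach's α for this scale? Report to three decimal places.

Cronbach's α = 0.713

Σσ²ᵢ = 2.07 + 0.66 + 1.74 + 2.86 = 7.33
Sum of the distinct covariances = 4.21
total variance = 7.33 + 2 × 4.21 = 15.75
α = (k/(k−1))·(1 − Σσ²ᵢ/total variance) = (4/3)·(1 − 7.33/15.75) = 0.713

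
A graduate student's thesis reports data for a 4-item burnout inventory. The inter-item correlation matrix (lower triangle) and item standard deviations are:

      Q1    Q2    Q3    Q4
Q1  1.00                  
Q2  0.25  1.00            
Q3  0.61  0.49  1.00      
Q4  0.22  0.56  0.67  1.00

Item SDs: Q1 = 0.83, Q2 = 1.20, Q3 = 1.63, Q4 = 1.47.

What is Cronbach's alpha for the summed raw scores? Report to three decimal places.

Cronbach's alpha = 0.780

Σσ²ᵢ = 0.83² + 1.20² + 1.63² + 1.47² = 6.9467
Covariances σ_ij = r_ij · s_i · s_j:
  σ(Q1,Q2) = 0.25 × 0.83 × 1.20 = 0.2490
  σ(Q1,Q3) = 0.61 × 0.83 × 1.63 = 0.8253
  σ(Q1,Q4) = 0.22 × 0.83 × 1.47 = 0.2684
  σ(Q2,Q3) = 0.49 × 1.20 × 1.63 = 0.9584
  σ(Q2,Q4) = 0.56 × 1.20 × 1.47 = 0.9878
  σ(Q3,Q4) = 0.67 × 1.63 × 1.47 = 1.6054
σ²_T = Σσ²ᵢ + 2·Σσ_ij = 6.9467 + 2 × 4.8943 = 16.7353
α = (4/3)·(1 − 6.9467/16.7353) = 0.780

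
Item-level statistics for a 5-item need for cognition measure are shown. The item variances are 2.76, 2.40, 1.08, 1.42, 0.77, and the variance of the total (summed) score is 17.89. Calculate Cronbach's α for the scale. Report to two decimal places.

Cronbach's α = 0.66

Σσ²ᵢ = 2.76 + 2.40 + 1.08 + 1.42 + 0.77 = 8.43
α = (k/(k−1))·(1 − Σσ²ᵢ/Var(T)) = (5/4)·(1 − 8.43/17.89) = 0.66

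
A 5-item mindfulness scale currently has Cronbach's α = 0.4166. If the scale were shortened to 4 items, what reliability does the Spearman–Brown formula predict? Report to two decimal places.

predicted reliability = 0.36

Length factor m = 4/5 = 0.8000
α' = m·α / (1 − (1−m)·α)
   = 4/5 × 0.4166 / (1 − (1 − 4/5) × 0.4166)
   = 0.3333 / 0.9167 = 0.36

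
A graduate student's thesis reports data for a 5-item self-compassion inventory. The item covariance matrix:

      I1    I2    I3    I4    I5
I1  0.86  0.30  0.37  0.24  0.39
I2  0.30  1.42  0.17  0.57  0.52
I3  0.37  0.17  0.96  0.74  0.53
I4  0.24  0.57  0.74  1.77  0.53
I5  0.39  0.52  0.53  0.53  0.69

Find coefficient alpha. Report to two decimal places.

sum of item variances = 0.86 + 1.42 + 0.96 + 1.77 + 0.69 = 5.70
Sum of off-diagonal covariances = 4.36
σ²_total = 5.70 + 2 × 4.36 = 14.42
α = (k/(k−1))·(1 − sum of item variances/σ²_total) = (5/4)·(1 − 5.70/14.42) = 0.76

α = 0.76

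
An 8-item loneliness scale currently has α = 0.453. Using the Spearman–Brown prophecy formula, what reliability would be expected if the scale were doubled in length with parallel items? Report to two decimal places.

predicted reliability = 0.62

Length factor m = 2
α' = m·α / (1 + (m−1)·α)
   = 2 × 0.453 / (1 + (2 − 1) × 0.453)
   = 0.9060 / 1.4530 = 0.62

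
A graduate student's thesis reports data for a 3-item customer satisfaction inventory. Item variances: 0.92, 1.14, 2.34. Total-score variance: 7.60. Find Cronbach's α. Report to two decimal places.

Σσ²ᵢ = 0.92 + 1.14 + 2.34 = 4.40
α = (k/(k−1))·(1 − Σσ²ᵢ/σ²_T) = (3/2)·(1 − 4.40/7.60) = 0.63

Cronbach's α = 0.63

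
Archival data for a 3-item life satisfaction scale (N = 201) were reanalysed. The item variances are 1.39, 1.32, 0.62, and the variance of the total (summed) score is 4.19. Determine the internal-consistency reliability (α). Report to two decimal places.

α = 0.31

sum of item variances = 1.39 + 1.32 + 0.62 = 3.33
α = (k/(k−1))·(1 − sum of item variances/σ²_T) = (3/2)·(1 − 3.33/4.19) = 0.31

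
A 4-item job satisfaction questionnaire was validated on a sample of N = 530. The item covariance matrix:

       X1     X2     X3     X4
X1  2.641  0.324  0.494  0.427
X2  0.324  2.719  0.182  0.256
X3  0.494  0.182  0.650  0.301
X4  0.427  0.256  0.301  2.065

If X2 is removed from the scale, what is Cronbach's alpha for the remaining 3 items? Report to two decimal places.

Cronbach's alpha = 0.47

Remaining items: X1, X3, X4 (k = 3).
ΣVar(i) = 2.641 + 0.650 + 2.065 = 5.356
total variance = 5.356 + 2 × 1.222 = 7.800
α (item deleted) = (3/2)·(1 − 5.356/7.800) = 0.47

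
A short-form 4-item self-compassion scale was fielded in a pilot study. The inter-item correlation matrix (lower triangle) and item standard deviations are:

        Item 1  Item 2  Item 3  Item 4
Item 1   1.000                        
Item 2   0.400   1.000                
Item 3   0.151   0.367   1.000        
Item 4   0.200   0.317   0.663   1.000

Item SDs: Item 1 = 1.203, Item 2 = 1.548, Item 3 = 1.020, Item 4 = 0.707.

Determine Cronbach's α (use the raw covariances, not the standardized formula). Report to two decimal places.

α = 0.64

Σσ²ᵢ = 1.203² + 1.548² + 1.020² + 0.707² = 5.3838
Covariances σ_ij = r_ij · s_i · s_j:
  σ(Item 1,Item 2) = 0.400 × 1.203 × 1.548 = 0.7449
  σ(Item 1,Item 3) = 0.151 × 1.203 × 1.020 = 0.1853
  σ(Item 1,Item 4) = 0.200 × 1.203 × 0.707 = 0.1701
  σ(Item 2,Item 3) = 0.367 × 1.548 × 1.020 = 0.5795
  σ(Item 2,Item 4) = 0.317 × 1.548 × 0.707 = 0.3469
  σ(Item 3,Item 4) = 0.663 × 1.020 × 0.707 = 0.4781
σ²_T = Σσ²ᵢ + 2·Σσ_ij = 5.3838 + 2 × 2.5048 = 10.3934
α = (4/3)·(1 − 5.3838/10.3934) = 0.64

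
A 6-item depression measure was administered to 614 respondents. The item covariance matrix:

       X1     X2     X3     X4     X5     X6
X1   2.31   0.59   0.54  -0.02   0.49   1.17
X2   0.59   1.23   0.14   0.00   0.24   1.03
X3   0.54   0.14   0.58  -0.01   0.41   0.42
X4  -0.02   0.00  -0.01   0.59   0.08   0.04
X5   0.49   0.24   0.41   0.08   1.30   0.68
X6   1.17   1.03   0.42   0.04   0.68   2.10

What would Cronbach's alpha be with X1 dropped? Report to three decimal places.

Remaining items: X2, X3, X4, X5, X6 (k = 5).
Σσᵢ² = 1.23 + 0.58 + 0.59 + 1.30 + 2.10 = 5.80
σ²_T = 5.80 + 2 × 3.03 = 11.86
α (item deleted) = (5/4)·(1 − 5.80/11.86) = 0.639

Cronbach's alpha = 0.639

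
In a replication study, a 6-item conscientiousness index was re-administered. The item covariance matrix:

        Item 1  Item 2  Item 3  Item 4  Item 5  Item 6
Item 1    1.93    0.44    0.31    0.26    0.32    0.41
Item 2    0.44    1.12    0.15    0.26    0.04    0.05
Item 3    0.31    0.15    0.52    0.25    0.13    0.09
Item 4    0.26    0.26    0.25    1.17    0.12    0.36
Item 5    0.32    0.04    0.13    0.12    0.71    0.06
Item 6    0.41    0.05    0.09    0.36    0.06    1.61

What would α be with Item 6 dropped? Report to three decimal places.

α = 0.569

Remaining items: Item 1, Item 2, Item 3, Item 4, Item 5 (k = 5).
sum of item variances = 1.93 + 1.12 + 0.52 + 1.17 + 0.71 = 5.45
Var(T) = 5.45 + 2 × 2.28 = 10.01
α (item deleted) = (5/4)·(1 − 5.45/10.01) = 0.569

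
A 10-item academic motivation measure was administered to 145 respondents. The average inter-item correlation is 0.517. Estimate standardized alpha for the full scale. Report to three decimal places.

Standardized α = k·r̄ / (1 + (k−1)·r̄) = 10 × 0.517 / (1 + 9 × 0.517)
  = 5.1700 / 5.6530 = 0.915

standardized alpha = 0.915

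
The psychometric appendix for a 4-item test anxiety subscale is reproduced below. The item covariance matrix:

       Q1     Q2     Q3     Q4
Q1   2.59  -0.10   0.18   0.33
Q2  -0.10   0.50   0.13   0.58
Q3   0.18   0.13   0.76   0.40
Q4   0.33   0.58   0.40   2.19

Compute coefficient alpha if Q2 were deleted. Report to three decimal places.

coefficient alpha = 0.371

Remaining items: Q1, Q3, Q4 (k = 3).
Σσᵢ² = 2.59 + 0.76 + 2.19 = 5.54
σ²_T = 5.54 + 2 × 0.91 = 7.36
α (item deleted) = (3/2)·(1 − 5.54/7.36) = 0.371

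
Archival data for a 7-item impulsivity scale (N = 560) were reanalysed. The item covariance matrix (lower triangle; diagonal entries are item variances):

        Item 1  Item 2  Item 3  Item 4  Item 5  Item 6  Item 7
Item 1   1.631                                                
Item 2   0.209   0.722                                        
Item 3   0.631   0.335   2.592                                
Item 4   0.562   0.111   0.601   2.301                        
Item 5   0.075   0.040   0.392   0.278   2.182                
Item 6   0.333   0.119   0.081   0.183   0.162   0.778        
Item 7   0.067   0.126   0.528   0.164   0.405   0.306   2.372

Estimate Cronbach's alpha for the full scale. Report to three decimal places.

α = 0.555

Σσᵢ² = 1.631 + 0.722 + 2.592 + 2.301 + 2.182 + 0.778 + 2.372 = 12.578
Sum of off-diagonal covariances = 5.708
σ²_T = 12.578 + 2 × 5.708 = 23.994
α = (k/(k−1))·(1 − Σσᵢ²/σ²_T) = (7/6)·(1 − 12.578/23.994) = 0.555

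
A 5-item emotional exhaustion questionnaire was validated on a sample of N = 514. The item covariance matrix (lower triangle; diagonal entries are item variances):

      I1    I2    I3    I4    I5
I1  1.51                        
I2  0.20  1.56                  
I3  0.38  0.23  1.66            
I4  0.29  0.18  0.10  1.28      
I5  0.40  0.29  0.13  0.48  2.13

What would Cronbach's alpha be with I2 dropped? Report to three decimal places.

Cronbach's alpha = 0.468

Remaining items: I1, I3, I4, I5 (k = 4).
Σσ²ᵢ = 1.51 + 1.66 + 1.28 + 2.13 = 6.58
σ²_total = 6.58 + 2 × 1.78 = 10.14
α (item deleted) = (4/3)·(1 − 6.58/10.14) = 0.468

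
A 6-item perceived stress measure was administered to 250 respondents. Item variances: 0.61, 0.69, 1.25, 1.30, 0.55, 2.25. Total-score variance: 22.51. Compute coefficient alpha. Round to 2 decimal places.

α = 0.85

Σσᵢ² = 0.61 + 0.69 + 1.25 + 1.30 + 0.55 + 2.25 = 6.65
α = (k/(k−1))·(1 − Σσᵢ²/total variance) = (6/5)·(1 − 6.65/22.51) = 0.85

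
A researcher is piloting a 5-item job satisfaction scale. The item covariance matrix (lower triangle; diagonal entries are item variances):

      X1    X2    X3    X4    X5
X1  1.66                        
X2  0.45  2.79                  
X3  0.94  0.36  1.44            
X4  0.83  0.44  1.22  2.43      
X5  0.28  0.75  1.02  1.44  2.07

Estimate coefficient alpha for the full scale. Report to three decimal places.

coefficient alpha = 0.748

ΣVar(i) = 1.66 + 2.79 + 1.44 + 2.43 + 2.07 = 10.39
Sum of the distinct covariances = 7.73
Var(T) = 10.39 + 2 × 7.73 = 25.85
α = (k/(k−1))·(1 − ΣVar(i)/Var(T)) = (5/4)·(1 − 10.39/25.85) = 0.748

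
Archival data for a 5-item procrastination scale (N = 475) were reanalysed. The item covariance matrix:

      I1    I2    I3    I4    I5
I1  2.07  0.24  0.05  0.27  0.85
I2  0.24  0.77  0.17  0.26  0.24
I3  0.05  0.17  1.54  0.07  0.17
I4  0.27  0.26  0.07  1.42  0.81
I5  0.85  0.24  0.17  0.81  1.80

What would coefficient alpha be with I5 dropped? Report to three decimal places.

Remaining items: I1, I2, I3, I4 (k = 4).
Σσᵢ² = 2.07 + 0.77 + 1.54 + 1.42 = 5.80
σ²_total = 5.80 + 2 × 1.06 = 7.92
α (item deleted) = (4/3)·(1 − 5.80/7.92) = 0.357

α = 0.357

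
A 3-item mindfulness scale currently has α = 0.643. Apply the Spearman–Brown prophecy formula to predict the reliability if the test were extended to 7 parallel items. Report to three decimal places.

predicted reliability = 0.808

Length factor m = 7/3 = 2.3333
α' = m·α / (1 + (m−1)·α)
   = 7/3 × 0.643 / (1 + (7/3 − 1) × 0.643)
   = 1.5003 / 1.8573 = 0.808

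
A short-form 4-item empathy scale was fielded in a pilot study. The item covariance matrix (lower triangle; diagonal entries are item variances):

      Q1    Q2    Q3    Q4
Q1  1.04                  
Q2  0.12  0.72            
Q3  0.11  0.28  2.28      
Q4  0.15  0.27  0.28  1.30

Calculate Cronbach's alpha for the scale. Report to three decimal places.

ΣVar(i) = 1.04 + 0.72 + 2.28 + 1.30 = 5.34
Sum of off-diagonal covariances = 1.21
Var(T) = 5.34 + 2 × 1.21 = 7.76
α = (k/(k−1))·(1 − ΣVar(i)/Var(T)) = (4/3)·(1 − 5.34/7.76) = 0.416

α = 0.416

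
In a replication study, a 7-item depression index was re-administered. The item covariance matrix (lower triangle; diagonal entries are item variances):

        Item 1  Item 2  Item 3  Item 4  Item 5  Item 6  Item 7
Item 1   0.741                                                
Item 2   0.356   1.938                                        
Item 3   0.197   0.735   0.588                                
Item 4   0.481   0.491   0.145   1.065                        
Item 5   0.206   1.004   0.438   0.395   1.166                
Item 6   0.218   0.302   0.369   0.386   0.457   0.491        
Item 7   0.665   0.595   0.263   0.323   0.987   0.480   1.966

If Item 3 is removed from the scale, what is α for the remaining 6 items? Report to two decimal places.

α = 0.80

Remaining items: Item 1, Item 2, Item 4, Item 5, Item 6, Item 7 (k = 6).
sum of item variances = 0.741 + 1.938 + 1.065 + 1.166 + 0.491 + 1.966 = 7.367
Var(T) = 7.367 + 2 × 7.346 = 22.059
α (item deleted) = (6/5)·(1 − 7.367/22.059) = 0.80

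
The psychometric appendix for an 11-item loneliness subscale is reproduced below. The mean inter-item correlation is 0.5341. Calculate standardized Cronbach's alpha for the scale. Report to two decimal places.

Standardized α = k·r̄ / (1 + (k−1)·r̄) = 11 × 0.5341 / (1 + 10 × 0.5341)
  = 5.8751 / 6.3410 = 0.93

α = 0.93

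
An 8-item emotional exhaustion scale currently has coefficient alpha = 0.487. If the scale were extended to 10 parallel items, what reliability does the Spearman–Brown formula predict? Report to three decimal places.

Length factor m = 10/8 = 1.2500
α' = m·α / (1 + (m−1)·α)
   = 10/8 × 0.487 / (1 + (10/8 − 1) × 0.487)
   = 0.6088 / 1.1218 = 0.543

predicted reliability = 0.543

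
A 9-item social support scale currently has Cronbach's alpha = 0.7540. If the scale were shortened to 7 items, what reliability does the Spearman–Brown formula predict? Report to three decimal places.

Length factor m = 7/9 = 0.7778
α' = m·α / (1 − (1−m)·α)
   = 7/9 × 0.7540 / (1 − (1 − 7/9) × 0.7540)
   = 0.5864 / 0.8324 = 0.704

predicted reliability = 0.704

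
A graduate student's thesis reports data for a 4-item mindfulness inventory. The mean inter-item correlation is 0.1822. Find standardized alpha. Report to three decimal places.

Standardized α = k·r̄ / (1 + (k−1)·r̄) = 4 × 0.1822 / (1 + 3 × 0.1822)
  = 0.7288 / 1.5466 = 0.471

standardized alpha = 0.471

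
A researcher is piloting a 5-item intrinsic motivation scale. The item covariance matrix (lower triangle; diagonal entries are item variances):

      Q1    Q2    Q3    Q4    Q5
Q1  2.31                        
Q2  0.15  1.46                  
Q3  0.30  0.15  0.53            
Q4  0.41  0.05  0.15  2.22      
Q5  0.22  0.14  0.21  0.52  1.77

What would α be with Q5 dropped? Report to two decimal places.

Remaining items: Q1, Q2, Q3, Q4 (k = 4).
Σσᵢ² = 2.31 + 1.46 + 0.53 + 2.22 = 6.52
σ²_total = 6.52 + 2 × 1.21 = 8.94
α (item deleted) = (4/3)·(1 − 6.52/8.94) = 0.36

α = 0.36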